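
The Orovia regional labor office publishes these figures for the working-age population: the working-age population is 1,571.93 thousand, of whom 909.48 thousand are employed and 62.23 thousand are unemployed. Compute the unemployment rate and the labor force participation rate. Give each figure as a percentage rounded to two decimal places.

Unemployment rate ≈ 6.40%; labor force participation rate ≈ 61.82%.

Labor force = employed + unemployed = 909.48 + 62.23 = 971.71 thousand.
Unemployment rate = 62.23 / 971.71 = 6.40%.
Labor force participation rate = 971.71 / 1,571.93 = 61.82%.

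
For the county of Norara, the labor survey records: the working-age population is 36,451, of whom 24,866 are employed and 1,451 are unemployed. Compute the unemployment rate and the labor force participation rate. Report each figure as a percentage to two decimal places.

Labor force = employed + unemployed = 24,866 + 1,451 = 26,317.
Unemployment rate = 1,451 / 26,317 = 5.51%.
Labor force participation rate = 26,317 / 36,451 = 72.20%.

Unemployment rate ≈ 5.51%; labor force participation rate ≈ 72.20%.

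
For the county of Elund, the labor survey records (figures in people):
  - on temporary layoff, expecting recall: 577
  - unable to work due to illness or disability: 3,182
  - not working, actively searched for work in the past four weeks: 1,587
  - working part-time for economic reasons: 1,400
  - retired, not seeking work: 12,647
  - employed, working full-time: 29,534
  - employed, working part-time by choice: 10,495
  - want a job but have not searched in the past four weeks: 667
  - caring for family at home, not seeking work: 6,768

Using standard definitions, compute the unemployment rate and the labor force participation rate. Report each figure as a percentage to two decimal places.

Employed = 1,400 + 29,534 + 10,495 = 41,429 (anyone who worked, including part-time for economic reasons, counts as employed).
Unemployed = 577 + 1,587 = 2,164 (jobless and actively searching, or on temporary layoff).
Labor force = 41,429 + 2,164 = 43,593.
Not in labor force = 3,182 + 12,647 + 667 + 6,768 = 23,264 (those not working and not actively searching are outside the labor force — including those who want a job but have given up searching).
Civilian working-age population = 43,593 + 23,264 = 66,857.
Unemployment rate = 2,164 / 43,593 = 4.96%.
Labor force participation rate = 43,593 / 66,857 = 65.20%.

Unemployment rate ≈ 4.96%; labor force participation rate ≈ 65.20%.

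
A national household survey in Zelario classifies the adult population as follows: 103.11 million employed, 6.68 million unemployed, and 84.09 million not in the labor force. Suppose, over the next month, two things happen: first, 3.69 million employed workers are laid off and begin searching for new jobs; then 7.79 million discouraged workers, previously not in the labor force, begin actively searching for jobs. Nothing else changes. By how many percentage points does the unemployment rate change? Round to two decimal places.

The unemployment rate changes by +9.36 percentage points.

Initially, labor force = 103.11 + 6.68 = 109.79 million, so u = 6.68/109.79 = 6.08%.
After the first change, employed falls and unemployed rises by 3.69; labor force unchanged → E = 99.42, U = 10.37, labor force = 109.79 million.
After the second change, unemployed and labor force both rise by 7.79 → E = 99.42, U = 18.16, labor force = 117.58 million.
New unemployment rate = 18.16 / 117.58 = 15.44%.
Change = 15.44% − 6.08% = +9.36 percentage points.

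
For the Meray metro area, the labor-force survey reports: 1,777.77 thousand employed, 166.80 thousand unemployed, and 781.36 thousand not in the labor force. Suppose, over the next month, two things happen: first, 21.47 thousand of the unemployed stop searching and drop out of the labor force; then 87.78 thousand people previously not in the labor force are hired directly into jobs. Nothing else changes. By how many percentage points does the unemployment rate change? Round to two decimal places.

Initially, labor force = 1,777.77 + 166.80 = 1,944.57 thousand, so u = 166.80/1,944.57 = 8.58%.
After the first change, unemployed and labor force both fall by 21.47 → E = 1,777.77, U = 145.33, labor force = 1,923.10 thousand.
After the second change, employed and labor force both rise by 87.78; unemployed unchanged → E = 1,865.55, U = 145.33, labor force = 2,010.88 thousand.
New unemployment rate = 145.33 / 2,010.88 = 7.23%.
Change = 7.23% − 8.58% = −1.35 percentage points.

The unemployment rate changes by −1.35 percentage points.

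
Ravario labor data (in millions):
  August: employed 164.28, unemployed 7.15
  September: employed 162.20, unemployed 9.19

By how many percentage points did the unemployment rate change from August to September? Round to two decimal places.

The unemployment rate changed by +1.19 percentage points.

August: labor force = 164.28 + 7.15 = 171.43; u = 7.15/171.43 = 4.17%.
September: labor force = 162.20 + 9.19 = 171.39; u = 9.19/171.39 = 5.36%.
Change = 5.36% − 4.17% = +1.19 pp.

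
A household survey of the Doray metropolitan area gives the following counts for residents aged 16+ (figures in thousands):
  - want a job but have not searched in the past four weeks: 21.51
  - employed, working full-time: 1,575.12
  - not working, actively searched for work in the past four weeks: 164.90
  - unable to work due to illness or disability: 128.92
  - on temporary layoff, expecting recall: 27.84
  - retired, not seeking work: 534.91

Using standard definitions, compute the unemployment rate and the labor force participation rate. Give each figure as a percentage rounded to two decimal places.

Employed = 1,575.12 thousand.
Unemployed = 164.90 + 27.84 = 192.74 thousand (jobless and actively searching, or on temporary layoff).
Labor force = 1,575.12 + 192.74 = 1,767.86 thousand.
Not in labor force = 21.51 + 128.92 + 534.91 = 685.34 thousand (those not working and not actively searching are outside the labor force — including those who want a job but have given up searching).
Civilian working-age population = 1,767.86 + 685.34 = 2,453.20 thousand.
Unemployment rate = 192.74 / 1,767.86 = 10.90%.
Labor force participation rate = 1,767.86 / 2,453.20 = 72.06%.

Unemployment rate ≈ 10.90%; labor force participation rate ≈ 72.06%.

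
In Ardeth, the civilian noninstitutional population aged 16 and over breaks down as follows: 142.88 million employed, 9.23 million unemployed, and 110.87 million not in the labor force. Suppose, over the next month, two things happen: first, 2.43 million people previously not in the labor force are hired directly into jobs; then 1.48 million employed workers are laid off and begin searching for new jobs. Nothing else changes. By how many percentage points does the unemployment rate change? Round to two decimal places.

The unemployment rate changes by +0.86 percentage points.

Initially, labor force = 142.88 + 9.23 = 152.11 million, so u = 9.23/152.11 = 6.07%.
After the first change, employed and labor force both rise by 2.43; unemployed unchanged → E = 145.31, U = 9.23, labor force = 154.54 million.
After the second change, employed falls and unemployed rises by 1.48; labor force unchanged → E = 143.83, U = 10.71, labor force = 154.54 million.
New unemployment rate = 10.71 / 154.54 = 6.93%.
Change = 6.93% − 6.07% = +0.86 percentage points.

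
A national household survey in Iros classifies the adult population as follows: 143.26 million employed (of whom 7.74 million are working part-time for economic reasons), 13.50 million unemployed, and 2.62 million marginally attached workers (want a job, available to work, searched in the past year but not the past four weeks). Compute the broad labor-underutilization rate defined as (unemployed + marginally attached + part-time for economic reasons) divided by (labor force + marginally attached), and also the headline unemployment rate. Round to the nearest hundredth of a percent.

Broad underutilization rate ≈ 14.97%; headline unemployment rate ≈ 8.61%.

Labor force = 143.26 + 13.50 = 156.76 million.
Numerator = 13.50 + 2.62 + 7.74 = 23.86 million.
Denominator = 156.76 + 2.62 = 159.38 million.
Broad rate = 23.86 / 159.38 = 14.97%.
Headline unemployment rate = 13.50 / 156.76 = 8.61%.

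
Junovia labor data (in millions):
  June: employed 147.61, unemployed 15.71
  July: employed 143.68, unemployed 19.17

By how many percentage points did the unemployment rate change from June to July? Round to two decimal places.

The unemployment rate changed by +2.15 percentage points.

June: labor force = 147.61 + 15.71 = 163.32; u = 15.71/163.32 = 9.62%.
July: labor force = 143.68 + 19.17 = 162.85; u = 19.17/162.85 = 11.77%.
Change = 11.77% − 9.62% = +2.15 pp.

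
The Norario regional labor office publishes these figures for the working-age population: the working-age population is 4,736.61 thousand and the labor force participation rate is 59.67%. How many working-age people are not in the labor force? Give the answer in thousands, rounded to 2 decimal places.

About 1,910.27 thousand are not in the labor force.

Share not in the labor force = 1 − 0.5967 = 0.4033.
Not in labor force = 0.4033 × 4,736.61 ≈ 1,910.27 thousand.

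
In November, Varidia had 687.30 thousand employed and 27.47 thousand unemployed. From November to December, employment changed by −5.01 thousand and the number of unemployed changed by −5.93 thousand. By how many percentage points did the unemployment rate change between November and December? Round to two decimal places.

The unemployment rate changed by −0.78 percentage points.

November: labor force = 687.30 + 27.47 = 714.77; u = 27.47/714.77 = 3.84%.
December: labor force = 682.29 + 21.54 = 703.83; u = 21.54/703.83 = 3.06%.
Change = 3.06% − 3.84% = −0.78 pp.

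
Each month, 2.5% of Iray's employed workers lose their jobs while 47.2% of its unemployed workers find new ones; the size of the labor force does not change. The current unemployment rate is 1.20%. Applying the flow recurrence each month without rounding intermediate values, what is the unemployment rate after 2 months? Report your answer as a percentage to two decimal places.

Unemployment rate after two months ≈ 4.06%.

With a fixed labor force, u_{t+1} = u_t + s·(1−u_t) − f·u_t = u_t·(1−s−f) + s.
Here 1−s−f = 0.503 and s = 0.025.
u_1 = 0.012000 × 0.503 + 0.025 = 0.031036.
u_2 = 0.031036 × 0.503 + 0.025 = 0.040611.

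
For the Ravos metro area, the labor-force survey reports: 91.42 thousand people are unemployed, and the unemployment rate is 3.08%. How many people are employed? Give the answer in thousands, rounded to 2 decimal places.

Labor force = U / u = 91.42 / 0.0308 ≈ 2,968.18 thousand.
Employed = labor force − unemployed = 2,968.18 − 91.42 = 2,876.76 thousand.

About 2,876.76 thousand are employed.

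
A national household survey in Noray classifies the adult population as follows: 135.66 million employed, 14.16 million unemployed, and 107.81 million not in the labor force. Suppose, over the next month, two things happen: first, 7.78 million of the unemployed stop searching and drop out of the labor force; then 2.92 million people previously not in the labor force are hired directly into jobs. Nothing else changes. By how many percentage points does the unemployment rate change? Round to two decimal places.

The unemployment rate changes by −5.05 percentage points.

Initially, labor force = 135.66 + 14.16 = 149.82 million, so u = 14.16/149.82 = 9.45%.
After the first change, unemployed and labor force both fall by 7.78 → E = 135.66, U = 6.38, labor force = 142.04 million.
After the second change, employed and labor force both rise by 2.92; unemployed unchanged → E = 138.58, U = 6.38, labor force = 144.96 million.
New unemployment rate = 6.38 / 144.96 = 4.40%.
Change = 4.40% − 9.45% = −5.05 percentage points.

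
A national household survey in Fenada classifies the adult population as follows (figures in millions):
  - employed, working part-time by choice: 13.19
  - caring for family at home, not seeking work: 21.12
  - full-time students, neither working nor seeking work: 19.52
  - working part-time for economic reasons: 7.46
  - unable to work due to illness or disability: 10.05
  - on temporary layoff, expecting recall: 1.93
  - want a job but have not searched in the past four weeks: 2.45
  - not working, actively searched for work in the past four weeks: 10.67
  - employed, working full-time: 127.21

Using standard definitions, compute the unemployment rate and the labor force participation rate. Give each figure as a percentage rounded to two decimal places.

Employed = 13.19 + 7.46 + 127.21 = 147.86 million (anyone who worked, including part-time for economic reasons, counts as employed).
Unemployed = 1.93 + 10.67 = 12.60 million (jobless and actively searching, or on temporary layoff).
Labor force = 147.86 + 12.60 = 160.46 million.
Not in labor force = 21.12 + 19.52 + 10.05 + 2.45 = 53.14 million (those not working and not actively searching are outside the labor force — including those who want a job but have given up searching).
Civilian working-age population = 160.46 + 53.14 = 213.60 million.
Unemployment rate = 12.60 / 160.46 = 7.85%.
Labor force participation rate = 160.46 / 213.60 = 75.12%.

Unemployment rate ≈ 7.85%; labor force participation rate ≈ 75.12%.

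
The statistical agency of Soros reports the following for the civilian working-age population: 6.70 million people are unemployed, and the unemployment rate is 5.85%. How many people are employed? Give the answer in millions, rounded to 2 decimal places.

About 107.83 million are employed.

Labor force = U / u = 6.70 / 0.0585 ≈ 114.53 million.
Employed = labor force − unemployed = 114.53 − 6.70 = 107.83 million.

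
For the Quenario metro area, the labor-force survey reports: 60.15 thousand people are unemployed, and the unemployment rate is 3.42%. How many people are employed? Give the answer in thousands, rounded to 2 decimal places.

About 1,698.62 thousand are employed.

Labor force = U / u = 60.15 / 0.0342 ≈ 1,758.77 thousand.
Employed = labor force − unemployed = 1,758.77 − 60.15 = 1,698.62 thousand.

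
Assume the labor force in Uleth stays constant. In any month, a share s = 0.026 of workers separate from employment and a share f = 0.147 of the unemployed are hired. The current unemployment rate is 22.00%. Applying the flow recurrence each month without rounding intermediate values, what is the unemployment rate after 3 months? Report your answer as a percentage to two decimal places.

Unemployment rate after three months ≈ 18.97%.

With a fixed labor force, u_{t+1} = u_t + s·(1−u_t) − f·u_t = u_t·(1−s−f) + s.
Here 1−s−f = 0.827 and s = 0.026.
u_1 = 0.220000 × 0.827 + 0.026 = 0.207940.
u_2 = 0.207940 × 0.827 + 0.026 = 0.197966.
u_3 = 0.197966 × 0.827 + 0.026 = 0.189718.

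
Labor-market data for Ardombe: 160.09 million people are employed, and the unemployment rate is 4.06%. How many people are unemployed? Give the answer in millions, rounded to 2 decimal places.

Let U be the number unemployed. The labor force is E + U, and U/(E+U) = 0.0406.
So U = 0.0406 × 160.09 / (1 − 0.0406) = 6.4997 / 0.9594 ≈ 6.77 million.

About 6.77 million are unemployed.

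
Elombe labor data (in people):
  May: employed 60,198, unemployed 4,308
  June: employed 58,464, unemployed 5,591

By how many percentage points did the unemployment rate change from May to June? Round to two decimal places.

The unemployment rate changed by +2.05 percentage points.

May: labor force = 60,198 + 4,308 = 64,506; u = 4,308/64,506 = 6.68%.
June: labor force = 58,464 + 5,591 = 64,055; u = 5,591/64,055 = 8.73%.
Change = 8.73% − 6.68% = +2.05 pp.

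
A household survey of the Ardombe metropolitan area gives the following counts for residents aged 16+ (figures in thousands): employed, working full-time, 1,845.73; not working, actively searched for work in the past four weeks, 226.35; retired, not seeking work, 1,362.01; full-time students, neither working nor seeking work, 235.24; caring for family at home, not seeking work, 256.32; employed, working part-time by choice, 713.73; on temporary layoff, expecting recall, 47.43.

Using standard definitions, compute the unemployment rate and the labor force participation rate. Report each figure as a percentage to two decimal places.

Employed = 1,845.73 + 713.73 = 2,559.46 thousand.
Unemployed = 226.35 + 47.43 = 273.78 thousand (jobless and actively searching, or on temporary layoff).
Labor force = 2,559.46 + 273.78 = 2,833.24 thousand.
Not in labor force = 1,362.01 + 235.24 + 256.32 = 1,853.57 thousand (those not working and not actively searching are outside the labor force).
Civilian working-age population = 2,833.24 + 1,853.57 = 4,686.81 thousand.
Unemployment rate = 273.78 / 2,833.24 = 9.66%.
Labor force participation rate = 2,833.24 / 4,686.81 = 60.45%.

Unemployment rate ≈ 9.66%; labor force participation rate ≈ 60.45%.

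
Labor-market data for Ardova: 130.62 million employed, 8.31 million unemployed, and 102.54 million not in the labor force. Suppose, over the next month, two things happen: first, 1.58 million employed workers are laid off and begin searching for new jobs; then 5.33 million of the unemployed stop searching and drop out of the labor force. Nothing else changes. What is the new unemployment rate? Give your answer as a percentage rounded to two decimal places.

Initially, labor force = 130.62 + 8.31 = 138.93 million, so u = 8.31/138.93 = 5.98%.
After the first change, employed falls and unemployed rises by 1.58; labor force unchanged → E = 129.04, U = 9.89, labor force = 138.93 million.
After the second change, unemployed and labor force both fall by 5.33 → E = 129.04, U = 4.56, labor force = 133.60 million.
New unemployment rate = 4.56 / 133.60 = 3.41%.

New unemployment rate ≈ 3.41%.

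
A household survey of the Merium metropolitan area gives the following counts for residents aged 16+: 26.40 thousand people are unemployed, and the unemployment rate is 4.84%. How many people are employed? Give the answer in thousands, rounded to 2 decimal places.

About 519.05 thousand are employed.

Labor force = U / u = 26.40 / 0.0484 ≈ 545.45 thousand.
Employed = labor force − unemployed = 545.45 − 26.40 = 519.05 thousand.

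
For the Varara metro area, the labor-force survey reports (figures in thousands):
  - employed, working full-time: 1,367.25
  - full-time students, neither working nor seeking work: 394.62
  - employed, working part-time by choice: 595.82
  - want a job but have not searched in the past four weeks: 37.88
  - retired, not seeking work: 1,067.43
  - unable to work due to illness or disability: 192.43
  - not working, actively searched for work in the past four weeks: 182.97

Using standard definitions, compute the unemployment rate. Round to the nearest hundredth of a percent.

Unemployment rate ≈ 8.53%.

Employed = 1,367.25 + 595.82 = 1,963.07 thousand.
Unemployed = 182.97 thousand.
Labor force = 1,963.07 + 182.97 = 2,146.04 thousand.
Unemployment rate = 182.97 / 2,146.04 = 8.53%.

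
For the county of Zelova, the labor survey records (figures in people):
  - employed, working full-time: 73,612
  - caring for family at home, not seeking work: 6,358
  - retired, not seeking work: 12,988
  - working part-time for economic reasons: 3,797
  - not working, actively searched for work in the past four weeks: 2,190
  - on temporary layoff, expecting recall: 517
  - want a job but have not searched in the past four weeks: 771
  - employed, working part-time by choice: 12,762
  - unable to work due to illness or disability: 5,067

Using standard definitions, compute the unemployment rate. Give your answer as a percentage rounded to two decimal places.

Unemployment rate ≈ 2.91%.

Employed = 73,612 + 3,797 + 12,762 = 90,171 (anyone who worked, including part-time for economic reasons, counts as employed).
Unemployed = 2,190 + 517 = 2,707 (jobless and actively searching, or on temporary layoff).
Labor force = 90,171 + 2,707 = 92,878.
Unemployment rate = 2,707 / 92,878 = 2.91%.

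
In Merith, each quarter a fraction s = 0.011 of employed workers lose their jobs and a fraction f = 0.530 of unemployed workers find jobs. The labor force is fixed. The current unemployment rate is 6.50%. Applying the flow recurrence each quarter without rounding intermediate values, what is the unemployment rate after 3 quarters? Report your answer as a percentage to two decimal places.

Unemployment rate after three quarters ≈ 2.47%.

With a fixed labor force, u_{t+1} = u_t + s·(1−u_t) − f·u_t = u_t·(1−s−f) + s.
Here 1−s−f = 0.459 and s = 0.011.
u_1 = 0.065000 × 0.459 + 0.011 = 0.040835.
u_2 = 0.040835 × 0.459 + 0.011 = 0.029743.
u_3 = 0.029743 × 0.459 + 0.011 = 0.024652.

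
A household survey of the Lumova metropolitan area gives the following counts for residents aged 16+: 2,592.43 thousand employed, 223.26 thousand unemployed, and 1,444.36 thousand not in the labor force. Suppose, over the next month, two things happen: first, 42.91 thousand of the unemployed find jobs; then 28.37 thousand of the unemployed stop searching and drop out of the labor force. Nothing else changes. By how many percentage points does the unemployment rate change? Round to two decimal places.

The unemployment rate changes by −2.48 percentage points.

Initially, labor force = 2,592.43 + 223.26 = 2,815.69 thousand, so u = 223.26/2,815.69 = 7.93%.
After the first change, unemployed falls and employed rises by 42.91; labor force unchanged → E = 2,635.34, U = 180.35, labor force = 2,815.69 thousand.
After the second change, unemployed and labor force both fall by 28.37 → E = 2,635.34, U = 151.98, labor force = 2,787.32 thousand.
New unemployment rate = 151.98 / 2,787.32 = 5.45%.
Change = 5.45% − 7.93% = −2.48 percentage points.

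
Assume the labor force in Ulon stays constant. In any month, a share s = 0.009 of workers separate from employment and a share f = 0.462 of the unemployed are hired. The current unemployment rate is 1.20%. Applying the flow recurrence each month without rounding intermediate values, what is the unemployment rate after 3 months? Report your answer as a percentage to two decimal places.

With a fixed labor force, u_{t+1} = u_t + s·(1−u_t) − f·u_t = u_t·(1−s−f) + s.
Here 1−s−f = 0.529 and s = 0.009.
u_1 = 0.012000 × 0.529 + 0.009 = 0.015348.
u_2 = 0.015348 × 0.529 + 0.009 = 0.017119.
u_3 = 0.017119 × 0.529 + 0.009 = 0.018056.

Unemployment rate after three months ≈ 1.81%.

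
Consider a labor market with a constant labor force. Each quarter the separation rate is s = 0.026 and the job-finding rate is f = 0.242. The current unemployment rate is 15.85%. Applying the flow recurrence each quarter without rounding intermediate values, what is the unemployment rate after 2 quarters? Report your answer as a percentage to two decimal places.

Unemployment rate after two quarters ≈ 13.00%.

With a fixed labor force, u_{t+1} = u_t + s·(1−u_t) − f·u_t = u_t·(1−s−f) + s.
Here 1−s−f = 0.732 and s = 0.026.
u_1 = 0.158500 × 0.732 + 0.026 = 0.142022.
u_2 = 0.142022 × 0.732 + 0.026 = 0.129960.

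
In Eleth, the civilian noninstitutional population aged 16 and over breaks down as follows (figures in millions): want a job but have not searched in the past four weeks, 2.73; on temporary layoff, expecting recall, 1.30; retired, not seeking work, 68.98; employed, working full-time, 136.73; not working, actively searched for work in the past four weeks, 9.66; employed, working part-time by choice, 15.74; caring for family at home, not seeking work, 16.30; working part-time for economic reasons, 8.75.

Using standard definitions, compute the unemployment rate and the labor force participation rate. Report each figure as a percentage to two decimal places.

Unemployment rate ≈ 6.37%; labor force participation rate ≈ 66.17%.

Employed = 136.73 + 15.74 + 8.75 = 161.22 million (anyone who worked, including part-time for economic reasons, counts as employed).
Unemployed = 1.30 + 9.66 = 10.96 million (jobless and actively searching, or on temporary layoff).
Labor force = 161.22 + 10.96 = 172.18 million.
Not in labor force = 2.73 + 68.98 + 16.30 = 88.01 million (those not working and not actively searching are outside the labor force — including those who want a job but have given up searching).
Civilian working-age population = 172.18 + 88.01 = 260.19 million.
Unemployment rate = 10.96 / 172.18 = 6.37%.
Labor force participation rate = 172.18 / 260.19 = 66.17%.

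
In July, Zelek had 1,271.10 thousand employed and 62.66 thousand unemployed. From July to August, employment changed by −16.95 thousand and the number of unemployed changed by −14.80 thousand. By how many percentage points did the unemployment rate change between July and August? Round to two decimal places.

The unemployment rate changed by −1.02 percentage points.

July: labor force = 1,271.10 + 62.66 = 1,333.76; u = 62.66/1,333.76 = 4.70%.
August: labor force = 1,254.15 + 47.86 = 1,302.01; u = 47.86/1,302.01 = 3.68%.
Change = 3.68% − 4.70% = −1.02 pp.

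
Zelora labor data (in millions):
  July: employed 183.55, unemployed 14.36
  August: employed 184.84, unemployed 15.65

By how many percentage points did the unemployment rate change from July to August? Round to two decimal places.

The unemployment rate changed by +0.55 percentage points.

July: labor force = 183.55 + 14.36 = 197.91; u = 14.36/197.91 = 7.26%.
August: labor force = 184.84 + 15.65 = 200.49; u = 15.65/200.49 = 7.81%.
Change = 7.81% − 7.26% = +0.55 pp.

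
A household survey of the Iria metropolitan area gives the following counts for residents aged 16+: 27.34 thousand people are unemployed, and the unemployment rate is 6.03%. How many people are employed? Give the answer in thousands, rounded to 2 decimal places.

Labor force = U / u = 27.34 / 0.0603 ≈ 453.40 thousand.
Employed = labor force − unemployed = 453.40 − 27.34 = 426.06 thousand.

About 426.06 thousand are employed.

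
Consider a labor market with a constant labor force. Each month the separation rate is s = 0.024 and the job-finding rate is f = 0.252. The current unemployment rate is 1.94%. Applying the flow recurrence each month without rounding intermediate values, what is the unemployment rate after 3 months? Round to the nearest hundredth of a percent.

With a fixed labor force, u_{t+1} = u_t + s·(1−u_t) − f·u_t = u_t·(1−s−f) + s.
Here 1−s−f = 0.724 and s = 0.024.
u_1 = 0.019400 × 0.724 + 0.024 = 0.038046.
u_2 = 0.038046 × 0.724 + 0.024 = 0.051545.
u_3 = 0.051545 × 0.724 + 0.024 = 0.061319.

Unemployment rate after three months ≈ 6.13%.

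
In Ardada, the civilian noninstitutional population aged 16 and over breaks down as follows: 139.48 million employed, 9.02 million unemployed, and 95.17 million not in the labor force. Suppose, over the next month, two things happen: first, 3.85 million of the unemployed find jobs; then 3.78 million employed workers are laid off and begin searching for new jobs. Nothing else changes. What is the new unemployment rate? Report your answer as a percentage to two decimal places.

Initially, labor force = 139.48 + 9.02 = 148.50 million, so u = 9.02/148.50 = 6.07%.
After the first change, unemployed falls and employed rises by 3.85; labor force unchanged → E = 143.33, U = 5.17, labor force = 148.50 million.
After the second change, employed falls and unemployed rises by 3.78; labor force unchanged → E = 139.55, U = 8.95, labor force = 148.50 million.
New unemployment rate = 8.95 / 148.50 = 6.03%.

New unemployment rate ≈ 6.03%.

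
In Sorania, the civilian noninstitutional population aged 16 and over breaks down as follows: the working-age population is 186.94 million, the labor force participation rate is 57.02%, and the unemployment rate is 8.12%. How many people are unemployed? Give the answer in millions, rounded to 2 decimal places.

About 8.66 million are unemployed.

Labor force = 0.5702 × 186.94 = 106.59 million.
Unemployed = 0.0812 × 106.59 ≈ 8.66 million.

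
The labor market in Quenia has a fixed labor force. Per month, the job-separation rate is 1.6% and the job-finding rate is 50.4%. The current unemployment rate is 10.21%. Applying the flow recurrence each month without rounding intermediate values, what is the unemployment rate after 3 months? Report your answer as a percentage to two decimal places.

With a fixed labor force, u_{t+1} = u_t + s·(1−u_t) − f·u_t = u_t·(1−s−f) + s.
Here 1−s−f = 0.480 and s = 0.016.
u_1 = 0.102100 × 0.480 + 0.016 = 0.065008.
u_2 = 0.065008 × 0.480 + 0.016 = 0.047204.
u_3 = 0.047204 × 0.480 + 0.016 = 0.038658.

Unemployment rate after three months ≈ 3.87%.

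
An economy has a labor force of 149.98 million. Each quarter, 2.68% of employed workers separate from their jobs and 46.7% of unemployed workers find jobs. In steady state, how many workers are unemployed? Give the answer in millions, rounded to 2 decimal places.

About 8.14 million are unemployed in steady state.

Steady-state unemployment rate u* = s/(s+f) = 2.68/(2.68+46.7) = 0.054273.
Unemployed = u* × labor force = 0.054273 × 149.98 ≈ 8.14 million.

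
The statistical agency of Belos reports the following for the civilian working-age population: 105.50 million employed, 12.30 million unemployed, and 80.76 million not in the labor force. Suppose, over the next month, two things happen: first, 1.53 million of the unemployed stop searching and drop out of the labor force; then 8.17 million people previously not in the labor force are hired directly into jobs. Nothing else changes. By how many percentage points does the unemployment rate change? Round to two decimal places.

Initially, labor force = 105.50 + 12.30 = 117.80 million, so u = 12.30/117.80 = 10.44%.
After the first change, unemployed and labor force both fall by 1.53 → E = 105.50, U = 10.77, labor force = 116.27 million.
After the second change, employed and labor force both rise by 8.17; unemployed unchanged → E = 113.67, U = 10.77, labor force = 124.44 million.
New unemployment rate = 10.77 / 124.44 = 8.65%.
Change = 8.65% − 10.44% = −1.79 percentage points.

The unemployment rate changes by −1.79 percentage points.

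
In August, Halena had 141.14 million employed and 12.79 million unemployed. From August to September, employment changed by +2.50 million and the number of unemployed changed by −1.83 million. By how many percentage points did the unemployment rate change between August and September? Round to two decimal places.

August: labor force = 141.14 + 12.79 = 153.93; u = 12.79/153.93 = 8.31%.
September: labor force = 143.64 + 10.96 = 154.60; u = 10.96/154.60 = 7.09%.
Change = 7.09% − 8.31% = −1.22 pp.

The unemployment rate changed by −1.22 percentage points.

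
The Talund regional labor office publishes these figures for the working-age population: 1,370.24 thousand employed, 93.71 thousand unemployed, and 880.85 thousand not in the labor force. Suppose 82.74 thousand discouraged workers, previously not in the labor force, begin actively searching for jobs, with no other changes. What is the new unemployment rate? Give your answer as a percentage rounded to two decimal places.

Initially, labor force = 1,370.24 + 93.71 = 1,463.95 thousand, so u = 93.71/1,463.95 = 6.40%.
After the change, unemployed and labor force both rise by 82.74 → E = 1,370.24, U = 176.45, labor force = 1,546.69 thousand.
New unemployment rate = 176.45 / 1,546.69 = 11.41%.

New unemployment rate ≈ 11.41%.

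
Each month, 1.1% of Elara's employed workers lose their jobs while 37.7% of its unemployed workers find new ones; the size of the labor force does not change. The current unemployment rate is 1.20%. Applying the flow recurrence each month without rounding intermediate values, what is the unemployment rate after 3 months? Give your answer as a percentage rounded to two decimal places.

With a fixed labor force, u_{t+1} = u_t + s·(1−u_t) − f·u_t = u_t·(1−s−f) + s.
Here 1−s−f = 0.612 and s = 0.011.
u_1 = 0.012000 × 0.612 + 0.011 = 0.018344.
u_2 = 0.018344 × 0.612 + 0.011 = 0.022227.
u_3 = 0.022227 × 0.612 + 0.011 = 0.024603.

Unemployment rate after three months ≈ 2.46%.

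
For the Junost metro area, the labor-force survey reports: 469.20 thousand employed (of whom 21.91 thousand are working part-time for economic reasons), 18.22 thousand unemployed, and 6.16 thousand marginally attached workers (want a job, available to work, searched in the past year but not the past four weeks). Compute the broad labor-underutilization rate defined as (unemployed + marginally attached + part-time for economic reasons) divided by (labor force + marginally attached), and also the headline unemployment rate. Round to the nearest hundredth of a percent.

Broad underutilization rate ≈ 9.38%; headline unemployment rate ≈ 3.74%.

Labor force = 469.20 + 18.22 = 487.42 thousand.
Numerator = 18.22 + 6.16 + 21.91 = 46.29 thousand.
Denominator = 487.42 + 6.16 = 493.58 thousand.
Broad rate = 46.29 / 493.58 = 9.38%.
Headline unemployment rate = 18.22 / 487.42 = 3.74%.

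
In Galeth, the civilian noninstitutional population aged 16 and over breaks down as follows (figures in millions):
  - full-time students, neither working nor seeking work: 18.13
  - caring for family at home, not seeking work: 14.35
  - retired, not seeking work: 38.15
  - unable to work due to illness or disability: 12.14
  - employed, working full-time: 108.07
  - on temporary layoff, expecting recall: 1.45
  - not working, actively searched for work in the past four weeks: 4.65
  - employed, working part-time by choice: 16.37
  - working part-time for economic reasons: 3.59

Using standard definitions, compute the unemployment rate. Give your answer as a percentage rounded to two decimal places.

Unemployment rate ≈ 4.55%.

Employed = 108.07 + 16.37 + 3.59 = 128.03 million (anyone who worked, including part-time for economic reasons, counts as employed).
Unemployed = 1.45 + 4.65 = 6.10 million (jobless and actively searching, or on temporary layoff).
Labor force = 128.03 + 6.10 = 134.13 million.
Unemployment rate = 6.10 / 134.13 = 4.55%.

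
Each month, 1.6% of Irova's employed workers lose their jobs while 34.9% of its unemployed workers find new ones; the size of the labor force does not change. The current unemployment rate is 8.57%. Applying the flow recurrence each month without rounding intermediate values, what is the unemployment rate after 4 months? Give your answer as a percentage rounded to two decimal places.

With a fixed labor force, u_{t+1} = u_t + s·(1−u_t) − f·u_t = u_t·(1−s−f) + s.
Here 1−s−f = 0.635 and s = 0.016.
u_1 = 0.085700 × 0.635 + 0.016 = 0.070419.
u_2 = 0.070419 × 0.635 + 0.016 = 0.060716.
u_3 = 0.060716 × 0.635 + 0.016 = 0.054555.
u_4 = 0.054555 × 0.635 + 0.016 = 0.050642.

Unemployment rate after four months ≈ 5.06%.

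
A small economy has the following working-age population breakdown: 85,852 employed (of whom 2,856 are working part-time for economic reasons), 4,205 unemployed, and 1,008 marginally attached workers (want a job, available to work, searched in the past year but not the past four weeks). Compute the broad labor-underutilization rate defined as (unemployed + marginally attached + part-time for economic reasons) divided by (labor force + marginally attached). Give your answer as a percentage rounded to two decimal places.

Broad underutilization rate ≈ 8.86%.

Labor force = 85,852 + 4,205 = 90,057.
Numerator = 4,205 + 1,008 + 2,856 = 8,069.
Denominator = 90,057 + 1,008 = 91,065.
Broad rate = 8,069 / 91,065 = 8.86%.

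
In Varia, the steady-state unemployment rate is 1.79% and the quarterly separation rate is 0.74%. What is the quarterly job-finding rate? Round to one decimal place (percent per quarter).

From u* = s/(s+f): f = s·(1−u)/u.
f = 0.74 × (1 − 0.0179) / 0.0179 = 0.7268 / 0.0179 ≈ 40.6% per quarter.

Job-finding rate ≈ 40.6% per quarter.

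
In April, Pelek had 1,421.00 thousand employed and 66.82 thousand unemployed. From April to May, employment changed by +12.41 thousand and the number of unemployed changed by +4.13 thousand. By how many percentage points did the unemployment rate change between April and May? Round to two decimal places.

The unemployment rate changed by +0.23 percentage points.

April: labor force = 1,421.00 + 66.82 = 1,487.82; u = 66.82/1,487.82 = 4.49%.
May: labor force = 1,433.41 + 70.95 = 1,504.36; u = 70.95/1,504.36 = 4.72%.
Change = 4.72% − 4.49% = +0.23 pp.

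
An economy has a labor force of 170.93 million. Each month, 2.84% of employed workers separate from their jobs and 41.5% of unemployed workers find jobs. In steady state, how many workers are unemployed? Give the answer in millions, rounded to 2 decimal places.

Steady-state unemployment rate u* = s/(s+f) = 2.84/(2.84+41.5) = 0.064051.
Unemployed = u* × labor force = 0.064051 × 170.93 ≈ 10.95 million.

About 10.95 million are unemployed in steady state.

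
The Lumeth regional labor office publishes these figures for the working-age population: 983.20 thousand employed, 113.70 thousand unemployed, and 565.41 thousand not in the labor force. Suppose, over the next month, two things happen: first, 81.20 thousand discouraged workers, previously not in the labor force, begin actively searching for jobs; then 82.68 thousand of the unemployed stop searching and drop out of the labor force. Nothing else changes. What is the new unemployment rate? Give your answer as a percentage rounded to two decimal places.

Initially, labor force = 983.20 + 113.70 = 1,096.90 thousand, so u = 113.70/1,096.90 = 10.37%.
After the first change, unemployed and labor force both rise by 81.20 → E = 983.20, U = 194.90, labor force = 1,178.10 thousand.
After the second change, unemployed and labor force both fall by 82.68 → E = 983.20, U = 112.22, labor force = 1,095.42 thousand.
New unemployment rate = 112.22 / 1,095.42 = 10.24%.

New unemployment rate ≈ 10.24%.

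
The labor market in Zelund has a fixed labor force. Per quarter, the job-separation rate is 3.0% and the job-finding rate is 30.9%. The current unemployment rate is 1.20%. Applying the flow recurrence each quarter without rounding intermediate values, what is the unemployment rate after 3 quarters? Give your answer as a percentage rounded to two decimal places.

With a fixed labor force, u_{t+1} = u_t + s·(1−u_t) − f·u_t = u_t·(1−s−f) + s.
Here 1−s−f = 0.661 and s = 0.030.
u_1 = 0.012000 × 0.661 + 0.030 = 0.037932.
u_2 = 0.037932 × 0.661 + 0.030 = 0.055073.
u_3 = 0.055073 × 0.661 + 0.030 = 0.066403.

Unemployment rate after three quarters ≈ 6.64%.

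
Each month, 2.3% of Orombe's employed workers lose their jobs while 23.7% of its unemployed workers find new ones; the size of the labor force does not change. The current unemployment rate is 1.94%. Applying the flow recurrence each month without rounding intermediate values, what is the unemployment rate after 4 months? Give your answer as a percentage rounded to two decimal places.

With a fixed labor force, u_{t+1} = u_t + s·(1−u_t) − f·u_t = u_t·(1−s−f) + s.
Here 1−s−f = 0.740 and s = 0.023.
u_1 = 0.019400 × 0.740 + 0.023 = 0.037356.
u_2 = 0.037356 × 0.740 + 0.023 = 0.050643.
u_3 = 0.050643 × 0.740 + 0.023 = 0.060476.
u_4 = 0.060476 × 0.740 + 0.023 = 0.067752.

Unemployment rate after four months ≈ 6.78%.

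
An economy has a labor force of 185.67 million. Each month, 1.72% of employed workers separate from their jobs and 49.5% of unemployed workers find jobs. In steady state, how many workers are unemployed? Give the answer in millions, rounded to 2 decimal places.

About 6.23 million are unemployed in steady state.

Steady-state unemployment rate u* = s/(s+f) = 1.72/(1.72+49.5) = 0.033581.
Unemployed = u* × labor force = 0.033581 × 185.67 ≈ 6.23 million.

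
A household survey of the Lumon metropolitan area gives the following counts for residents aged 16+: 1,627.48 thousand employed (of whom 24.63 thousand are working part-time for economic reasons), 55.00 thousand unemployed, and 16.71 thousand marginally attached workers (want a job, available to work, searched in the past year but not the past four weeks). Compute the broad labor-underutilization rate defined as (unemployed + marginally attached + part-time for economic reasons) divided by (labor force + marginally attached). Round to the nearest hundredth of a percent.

Broad underutilization rate ≈ 5.67%.

Labor force = 1,627.48 + 55.00 = 1,682.48 thousand.
Numerator = 55.00 + 16.71 + 24.63 = 96.34 thousand.
Denominator = 1,682.48 + 16.71 = 1,699.19 thousand.
Broad rate = 96.34 / 1,699.19 = 5.67%.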